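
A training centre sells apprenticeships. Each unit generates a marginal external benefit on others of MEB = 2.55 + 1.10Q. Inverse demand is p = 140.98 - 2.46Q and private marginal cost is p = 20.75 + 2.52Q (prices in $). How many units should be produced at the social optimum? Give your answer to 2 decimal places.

Social marginal cost = private MC − MEB = 18.20 + 1.42Q.
Set SMC = demand: 18.20 + 1.42Q = 140.98 - 2.46Q → Q* = 31.6443.

Q* = 31.64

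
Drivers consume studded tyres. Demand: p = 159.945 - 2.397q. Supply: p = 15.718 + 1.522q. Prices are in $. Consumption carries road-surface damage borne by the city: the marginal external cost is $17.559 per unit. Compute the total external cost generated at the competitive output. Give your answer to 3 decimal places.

$646.206

Market equilibrium (private): 15.718 + 1.522q = 159.945 - 2.397q → q_m = 36.8020.
Total external cost = MEC × q_m = 17.559 × 36.8020 = 646.2063.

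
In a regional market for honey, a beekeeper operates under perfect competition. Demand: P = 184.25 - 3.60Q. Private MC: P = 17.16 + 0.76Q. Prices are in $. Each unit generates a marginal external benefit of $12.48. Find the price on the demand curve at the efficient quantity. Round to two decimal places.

Social marginal cost = private MC − MEB = 4.68 + 0.76Q.
Set SMC = demand: 4.68 + 0.76Q = 184.25 - 3.60Q → Q* = 41.1858.
Consumer price on the demand curve at Q*: 184.25 − 3.60×41.1858 = 35.9811.

P = $35.98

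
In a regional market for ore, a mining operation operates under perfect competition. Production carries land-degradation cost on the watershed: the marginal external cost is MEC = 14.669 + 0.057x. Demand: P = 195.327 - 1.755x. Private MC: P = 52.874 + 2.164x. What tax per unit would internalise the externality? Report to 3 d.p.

tax = 16.501 per unit

Social marginal cost = private MC + MEC = 67.543 + 2.221x.
Set SMC = demand: 67.543 + 2.221x = 195.327 - 1.755x → x* = 32.1388.
The Pigouvian tax equals MEC at x*: 14.669 + 0.057×32.1388 = 16.5009.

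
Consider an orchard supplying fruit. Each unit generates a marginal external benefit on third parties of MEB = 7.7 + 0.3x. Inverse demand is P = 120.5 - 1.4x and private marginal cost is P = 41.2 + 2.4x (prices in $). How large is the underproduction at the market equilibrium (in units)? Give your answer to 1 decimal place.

4.0 units

Market equilibrium (private): 41.2 + 2.4x = 120.5 - 1.4x → x_m = 20.8684.
Social marginal cost = private MC − MEB = 33.5 + 2.1x.
Set SMC = demand: 33.5 + 2.1x = 120.5 - 1.4x → x* = 24.8571.
Gap = |20.8684 − 24.8571| = 3.9887.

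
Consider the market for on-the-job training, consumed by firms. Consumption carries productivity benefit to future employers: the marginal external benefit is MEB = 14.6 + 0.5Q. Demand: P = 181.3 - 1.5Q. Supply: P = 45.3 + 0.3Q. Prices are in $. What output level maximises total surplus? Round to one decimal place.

Social marginal benefit = demand + MEB = 195.9 - Q.
Set SMB = MC: 195.9 - Q = 45.3 + 0.3Q → Q* = 115.8462.

Q* = 115.8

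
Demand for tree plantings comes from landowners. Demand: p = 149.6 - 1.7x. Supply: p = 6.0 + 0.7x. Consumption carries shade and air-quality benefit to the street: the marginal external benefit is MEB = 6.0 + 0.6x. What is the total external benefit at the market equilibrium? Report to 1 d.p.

Market equilibrium (private): 6.0 + 0.7x = 149.6 - 1.7x → x_m = 59.8333.
Total external benefit = ∫₀^{x_m} (6.0 + 0.6x) dx = 6.0×59.8333 + ½×0.6×59.8333² = 1433.0069.

1433.0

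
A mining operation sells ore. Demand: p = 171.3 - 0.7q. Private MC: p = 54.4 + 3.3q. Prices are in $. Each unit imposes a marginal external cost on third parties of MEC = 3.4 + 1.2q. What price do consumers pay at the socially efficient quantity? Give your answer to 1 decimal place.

P = $156.0

Social marginal cost = private MC + MEC = 57.8 + 4.5q.
Set SMC = demand: 57.8 + 4.5q = 171.3 - 0.7q → q* = 21.8269.
Consumer price on the demand curve at q*: 171.3 − 0.7×21.8269 = 156.0212.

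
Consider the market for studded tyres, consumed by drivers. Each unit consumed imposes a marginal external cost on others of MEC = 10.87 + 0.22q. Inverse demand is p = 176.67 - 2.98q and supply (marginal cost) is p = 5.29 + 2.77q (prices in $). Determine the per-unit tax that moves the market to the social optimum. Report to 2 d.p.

Social marginal benefit = demand − MEC = 165.80 - 3.20q.
Set SMB = MC: 165.80 - 3.20q = 5.29 + 2.77q → q* = 26.8861.
The Pigouvian tax equals MEC at q*: 10.87 + 0.22×26.8861 = 16.7849.

tax = $16.78 per unit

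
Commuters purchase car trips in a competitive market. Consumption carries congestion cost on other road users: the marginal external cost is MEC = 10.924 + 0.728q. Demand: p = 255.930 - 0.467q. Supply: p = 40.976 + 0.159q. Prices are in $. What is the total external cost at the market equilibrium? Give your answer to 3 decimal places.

$46669.476

Market equilibrium (private): 40.976 + 0.159q = 255.930 - 0.467q → q_m = 343.3770.
Total external cost = ∫₀^{q_m} (10.924 + 0.728q) dq = 10.924×343.3770 + ½×0.728×343.3770² = 46669.4765.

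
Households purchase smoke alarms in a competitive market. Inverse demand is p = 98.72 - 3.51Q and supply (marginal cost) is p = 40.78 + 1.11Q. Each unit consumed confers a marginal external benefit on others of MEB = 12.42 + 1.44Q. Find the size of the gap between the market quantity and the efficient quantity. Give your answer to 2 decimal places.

9.58 units

Market equilibrium (private): 40.78 + 1.11Q = 98.72 - 3.51Q → Q_m = 12.5411.
Social marginal benefit = demand + MEB = 111.14 - 2.07Q.
Set SMB = MC: 111.14 - 2.07Q = 40.78 + 1.11Q → Q* = 22.1258.
Gap = |12.5411 − 22.1258| = 9.5847.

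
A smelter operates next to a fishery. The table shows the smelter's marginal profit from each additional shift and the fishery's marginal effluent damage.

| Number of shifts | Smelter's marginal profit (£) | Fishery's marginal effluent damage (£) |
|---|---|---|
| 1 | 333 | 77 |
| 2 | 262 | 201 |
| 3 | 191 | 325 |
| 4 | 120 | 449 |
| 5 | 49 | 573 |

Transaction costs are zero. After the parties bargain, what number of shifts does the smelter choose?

Bargaining reaches the level where marginal profit last exceeds marginal effluent damage.
That holds through level 2 (262 ≥ 201) but not at 3 (191 < 325).

2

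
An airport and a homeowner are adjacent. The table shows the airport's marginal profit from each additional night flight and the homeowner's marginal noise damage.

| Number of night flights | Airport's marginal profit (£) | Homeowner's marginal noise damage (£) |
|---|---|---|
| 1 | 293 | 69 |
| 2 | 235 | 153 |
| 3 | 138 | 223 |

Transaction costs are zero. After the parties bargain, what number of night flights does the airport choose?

Bargaining reaches the level where marginal profit last exceeds marginal noise damage.
That holds through level 2 (235 ≥ 153) but not at 3 (138 < 223).

2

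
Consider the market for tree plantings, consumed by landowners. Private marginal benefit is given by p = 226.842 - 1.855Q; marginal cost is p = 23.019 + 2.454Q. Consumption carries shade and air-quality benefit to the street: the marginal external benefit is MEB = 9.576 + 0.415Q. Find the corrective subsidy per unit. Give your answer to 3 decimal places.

subsidy = 32.319 per unit

Social marginal benefit = demand + MEB = 236.418 - 1.440Q.
Set SMB = MC: 236.418 - 1.440Q = 23.019 + 2.454Q → Q* = 54.8020.
The Pigouvian subsidy equals MEB at Q*: 9.576 + 0.415×54.8020 = 32.3188.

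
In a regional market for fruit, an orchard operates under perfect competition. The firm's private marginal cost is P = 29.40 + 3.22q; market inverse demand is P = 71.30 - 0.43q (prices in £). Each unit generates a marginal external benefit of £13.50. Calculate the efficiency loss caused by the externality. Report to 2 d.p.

Market equilibrium (private): 29.40 + 3.22q = 71.30 - 0.43q → q_m = 11.4795.
Social marginal cost = private MC − MEB = 15.90 + 3.22q.
Set SMC = demand: 15.90 + 3.22q = 71.30 - 0.43q → q* = 15.1781.
Height of the DWL triangle at q_m is demand(q_m) − SMC(q_m) = MEB(q_m) = 13.5000.
DWL = ½ × 3.6986 × 13.5000 = 24.9656.

DWL = £24.97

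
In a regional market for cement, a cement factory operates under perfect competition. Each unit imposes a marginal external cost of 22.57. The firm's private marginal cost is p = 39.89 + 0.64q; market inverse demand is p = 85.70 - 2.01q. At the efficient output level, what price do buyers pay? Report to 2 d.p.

Social marginal cost = private MC + MEC = 62.46 + 0.64q.
Set SMC = demand: 62.46 + 0.64q = 85.70 - 2.01q → q* = 8.7698.
Consumer price on the demand curve at q*: 85.70 − 2.01×8.7698 = 68.0727.

P = 68.07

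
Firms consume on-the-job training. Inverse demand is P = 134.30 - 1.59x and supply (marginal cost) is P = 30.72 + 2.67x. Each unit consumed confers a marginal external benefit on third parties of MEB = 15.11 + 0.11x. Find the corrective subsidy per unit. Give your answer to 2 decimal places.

subsidy = 18.26 per unit

Social marginal benefit = demand + MEB = 149.41 - 1.48x.
Set SMB = MC: 149.41 - 1.48x = 30.72 + 2.67x → x* = 28.6000.
The Pigouvian subsidy equals MEB at x*: 15.11 + 0.11×28.6000 = 18.2560.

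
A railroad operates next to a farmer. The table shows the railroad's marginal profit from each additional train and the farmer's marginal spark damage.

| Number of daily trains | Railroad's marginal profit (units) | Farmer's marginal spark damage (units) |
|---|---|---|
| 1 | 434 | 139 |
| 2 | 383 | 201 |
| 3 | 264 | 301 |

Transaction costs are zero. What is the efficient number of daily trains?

Bargaining reaches the level where marginal profit last exceeds marginal spark damage.
That holds through level 2 (383 ≥ 201) but not at 3 (264 < 301).

2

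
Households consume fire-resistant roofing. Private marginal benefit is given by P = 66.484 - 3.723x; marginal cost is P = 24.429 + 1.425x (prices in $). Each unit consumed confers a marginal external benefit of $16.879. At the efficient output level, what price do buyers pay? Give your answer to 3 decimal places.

Social marginal benefit = demand + MEB = 83.363 - 3.723x.
Set SMB = MC: 83.363 - 3.723x = 24.429 + 1.425x → x* = 11.4479.
Consumer price on the demand curve at x*: 66.484 − 3.723×11.4479 = 23.8635.

P = $23.863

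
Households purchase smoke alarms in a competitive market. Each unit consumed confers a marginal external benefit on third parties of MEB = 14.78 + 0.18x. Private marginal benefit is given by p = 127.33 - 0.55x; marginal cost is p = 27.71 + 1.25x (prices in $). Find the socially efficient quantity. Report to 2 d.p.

Social marginal benefit = demand + MEB = 142.11 - 0.37x.
Set SMB = MC: 142.11 - 0.37x = 27.71 + 1.25x → x* = 70.6173.

x* = 70.62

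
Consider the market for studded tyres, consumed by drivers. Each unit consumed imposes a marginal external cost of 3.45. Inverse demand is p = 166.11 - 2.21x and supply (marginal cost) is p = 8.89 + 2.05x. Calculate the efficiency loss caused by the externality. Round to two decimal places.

Market equilibrium (private): 8.89 + 2.05x = 166.11 - 2.21x → x_m = 36.9061.
Social marginal benefit = demand − MEC = 162.66 - 2.21x.
Set SMB = MC: 162.66 - 2.21x = 8.89 + 2.05x → x* = 36.0962.
Height of the DWL triangle at x_m is MC(x_m) − SMB(x_m) = MEC(x_m) = 3.4500.
DWL = ½ × 0.8099 × 3.4500 = 1.3971.

DWL = 1.40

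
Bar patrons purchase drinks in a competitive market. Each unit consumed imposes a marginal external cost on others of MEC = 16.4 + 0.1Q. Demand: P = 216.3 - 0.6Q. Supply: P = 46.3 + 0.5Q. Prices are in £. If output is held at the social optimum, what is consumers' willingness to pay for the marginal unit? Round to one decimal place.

P = £139.5

Social marginal benefit = demand − MEC = 199.9 - 0.7Q.
Set SMB = MC: 199.9 - 0.7Q = 46.3 + 0.5Q → Q* = 128.0000.
Consumer price on the demand curve at Q*: 216.3 − 0.6×128.0000 = 139.5000.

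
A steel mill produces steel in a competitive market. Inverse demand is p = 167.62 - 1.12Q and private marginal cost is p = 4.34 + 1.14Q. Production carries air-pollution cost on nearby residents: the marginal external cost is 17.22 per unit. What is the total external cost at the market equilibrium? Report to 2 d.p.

1244.11

Market equilibrium (private): 4.34 + 1.14Q = 167.62 - 1.12Q → Q_m = 72.2478.
Total external cost = MEC × Q_m = 17.22 × 72.2478 = 1244.1071.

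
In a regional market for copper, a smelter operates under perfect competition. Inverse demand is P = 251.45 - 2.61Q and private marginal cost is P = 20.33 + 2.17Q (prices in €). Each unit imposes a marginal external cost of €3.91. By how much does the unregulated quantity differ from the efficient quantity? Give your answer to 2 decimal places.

Market equilibrium (private): 20.33 + 2.17Q = 251.45 - 2.61Q → Q_m = 48.3515.
Social marginal cost = private MC + MEC = 24.24 + 2.17Q.
Set SMC = demand: 24.24 + 2.17Q = 251.45 - 2.61Q → Q* = 47.5335.
Gap = |48.3515 − 47.5335| = 0.8180.

0.82 units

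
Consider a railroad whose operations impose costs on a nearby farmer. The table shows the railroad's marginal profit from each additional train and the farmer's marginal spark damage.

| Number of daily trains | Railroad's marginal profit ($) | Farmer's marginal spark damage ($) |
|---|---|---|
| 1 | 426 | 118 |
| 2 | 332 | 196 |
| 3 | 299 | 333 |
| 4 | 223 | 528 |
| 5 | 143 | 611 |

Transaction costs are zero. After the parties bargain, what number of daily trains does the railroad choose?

Bargaining reaches the level where marginal profit last exceeds marginal spark damage.
That holds through level 2 (332 ≥ 196) but not at 3 (299 < 333).

2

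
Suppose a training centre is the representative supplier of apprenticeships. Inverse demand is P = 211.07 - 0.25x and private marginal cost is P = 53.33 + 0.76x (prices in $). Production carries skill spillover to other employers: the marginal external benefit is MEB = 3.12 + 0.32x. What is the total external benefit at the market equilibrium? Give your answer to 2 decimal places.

Market equilibrium (private): 53.33 + 0.76x = 211.07 - 0.25x → x_m = 156.1782.
Total external benefit = ∫₀^{x_m} (3.12 + 0.32x) dx = 3.12×156.1782 + ½×0.32×156.1782² = 4389.9368.

$4389.94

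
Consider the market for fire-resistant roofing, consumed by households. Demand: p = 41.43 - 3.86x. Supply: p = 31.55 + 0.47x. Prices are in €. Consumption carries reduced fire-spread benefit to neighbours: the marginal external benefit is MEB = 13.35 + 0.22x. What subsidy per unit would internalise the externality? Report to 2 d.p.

Social marginal benefit = demand + MEB = 54.78 - 3.64x.
Set SMB = MC: 54.78 - 3.64x = 31.55 + 0.47x → x* = 5.6521.
The Pigouvian subsidy equals MEB at x*: 13.35 + 0.22×5.6521 = 14.5935.

subsidy = €14.59 per unit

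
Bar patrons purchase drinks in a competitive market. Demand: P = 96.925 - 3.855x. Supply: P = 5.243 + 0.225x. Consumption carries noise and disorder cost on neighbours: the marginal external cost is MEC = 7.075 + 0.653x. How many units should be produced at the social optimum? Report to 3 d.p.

x* = 17.876

Social marginal benefit = demand − MEC = 89.850 - 4.508x.
Set SMB = MC: 89.850 - 4.508x = 5.243 + 0.225x → x* = 17.8760.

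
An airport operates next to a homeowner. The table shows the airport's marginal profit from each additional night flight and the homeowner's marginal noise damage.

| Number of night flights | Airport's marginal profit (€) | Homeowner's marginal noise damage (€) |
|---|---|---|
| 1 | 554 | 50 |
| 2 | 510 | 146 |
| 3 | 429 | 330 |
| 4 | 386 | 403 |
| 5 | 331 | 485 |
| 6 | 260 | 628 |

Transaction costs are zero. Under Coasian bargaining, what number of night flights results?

Bargaining reaches the level where marginal profit last exceeds marginal noise damage.
That holds through level 3 (429 ≥ 330) but not at 4 (386 < 403).

3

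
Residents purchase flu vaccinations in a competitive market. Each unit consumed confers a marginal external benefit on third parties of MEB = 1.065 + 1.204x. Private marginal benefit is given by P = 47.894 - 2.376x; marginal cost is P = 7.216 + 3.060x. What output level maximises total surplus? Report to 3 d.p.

x* = 9.864

Social marginal benefit = demand + MEB = 48.959 - 1.172x.
Set SMB = MC: 48.959 - 1.172x = 7.216 + 3.060x → x* = 9.8637.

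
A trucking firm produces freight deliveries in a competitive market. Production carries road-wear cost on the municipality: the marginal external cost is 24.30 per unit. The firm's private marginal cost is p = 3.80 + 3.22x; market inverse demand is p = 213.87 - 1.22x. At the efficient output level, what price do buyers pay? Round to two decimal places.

Social marginal cost = private MC + MEC = 28.10 + 3.22x.
Set SMC = demand: 28.10 + 3.22x = 213.87 - 1.22x → x* = 41.8401.
Consumer price on the demand curve at x*: 213.87 − 1.22×41.8401 = 162.8251.

P = 162.83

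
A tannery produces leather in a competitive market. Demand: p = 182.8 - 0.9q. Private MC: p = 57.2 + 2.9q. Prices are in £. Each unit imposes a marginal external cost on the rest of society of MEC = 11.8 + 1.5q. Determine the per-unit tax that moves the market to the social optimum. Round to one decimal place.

tax = £44.0 per unit

Social marginal cost = private MC + MEC = 69.0 + 4.4q.
Set SMC = demand: 69.0 + 4.4q = 182.8 - 0.9q → q* = 21.4717.
The Pigouvian tax equals MEC at q*: 11.8 + 1.5×21.4717 = 44.0076.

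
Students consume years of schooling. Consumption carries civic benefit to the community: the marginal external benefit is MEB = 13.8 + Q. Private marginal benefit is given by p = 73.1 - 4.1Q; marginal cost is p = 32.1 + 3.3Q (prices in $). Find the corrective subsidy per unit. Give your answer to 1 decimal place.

subsidy = $22.4 per unit

Social marginal benefit = demand + MEB = 86.9 - 3.1Q.
Set SMB = MC: 86.9 - 3.1Q = 32.1 + 3.3Q → Q* = 8.5625.
The Pigouvian subsidy equals MEB at Q*: 13.8 + 1.0×8.5625 = 22.3625.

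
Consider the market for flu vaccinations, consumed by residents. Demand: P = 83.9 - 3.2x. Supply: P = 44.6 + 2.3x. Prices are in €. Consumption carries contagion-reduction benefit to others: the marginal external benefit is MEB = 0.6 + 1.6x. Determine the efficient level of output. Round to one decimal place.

x* = 10.2

Social marginal benefit = demand + MEB = 84.5 - 1.6x.
Set SMB = MC: 84.5 - 1.6x = 44.6 + 2.3x → x* = 10.2308.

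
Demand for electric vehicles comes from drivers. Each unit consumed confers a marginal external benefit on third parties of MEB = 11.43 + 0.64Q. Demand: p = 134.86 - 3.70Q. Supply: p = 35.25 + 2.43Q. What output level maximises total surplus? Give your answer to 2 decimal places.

Q* = 20.23

Social marginal benefit = demand + MEB = 146.29 - 3.06Q.
Set SMB = MC: 146.29 - 3.06Q = 35.25 + 2.43Q → Q* = 20.2259.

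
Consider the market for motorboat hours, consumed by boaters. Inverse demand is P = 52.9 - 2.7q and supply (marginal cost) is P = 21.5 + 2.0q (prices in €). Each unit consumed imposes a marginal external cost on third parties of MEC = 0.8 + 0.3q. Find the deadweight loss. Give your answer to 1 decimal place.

DWL = €0.8

Market equilibrium (private): 21.5 + 2.0q = 52.9 - 2.7q → q_m = 6.6809.
Social marginal benefit = demand − MEC = 52.1 - 3.0q.
Set SMB = MC: 52.1 - 3.0q = 21.5 + 2.0q → q* = 6.1200.
Between q* and q_m the wedge MC − SMB runs linearly from 0 to MEC(q_m), so the loss is a triangle.
DWL = ½ × 0.5609 × 2.8043 = 0.7865.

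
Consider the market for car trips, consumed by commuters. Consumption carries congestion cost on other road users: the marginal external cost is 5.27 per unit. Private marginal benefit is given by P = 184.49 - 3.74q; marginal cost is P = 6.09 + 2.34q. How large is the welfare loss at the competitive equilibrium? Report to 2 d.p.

DWL = 2.28

Market equilibrium (private): 6.09 + 2.34q = 184.49 - 3.74q → q_m = 29.3421.
Social marginal benefit = demand − MEC = 179.22 - 3.74q.
Set SMB = MC: 179.22 - 3.74q = 6.09 + 2.34q → q* = 28.4753.
Height of the DWL triangle at q_m is MC(q_m) − SMB(q_m) = MEC(q_m) = 5.2700.
DWL = ½ × 0.8668 × 5.2700 = 2.2840.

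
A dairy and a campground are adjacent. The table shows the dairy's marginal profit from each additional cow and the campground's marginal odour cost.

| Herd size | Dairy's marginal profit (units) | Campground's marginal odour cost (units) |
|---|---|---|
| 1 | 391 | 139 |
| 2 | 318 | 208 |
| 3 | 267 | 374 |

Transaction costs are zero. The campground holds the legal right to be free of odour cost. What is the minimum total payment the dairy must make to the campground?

Efficient level: marginal profit ≥ marginal odour cost through level 2, so k* = 2.
With the campground holding the right, the dairy must at least compensate total damage at k*: 139 + 208 = 347.

347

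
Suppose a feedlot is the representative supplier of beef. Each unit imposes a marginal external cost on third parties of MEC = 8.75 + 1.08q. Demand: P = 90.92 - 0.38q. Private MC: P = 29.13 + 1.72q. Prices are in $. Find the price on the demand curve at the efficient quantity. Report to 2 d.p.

Social marginal cost = private MC + MEC = 37.88 + 2.80q.
Set SMC = demand: 37.88 + 2.80q = 90.92 - 0.38q → q* = 16.6792.
Consumer price on the demand curve at q*: 90.92 − 0.38×16.6792 = 84.5819.

P = $84.58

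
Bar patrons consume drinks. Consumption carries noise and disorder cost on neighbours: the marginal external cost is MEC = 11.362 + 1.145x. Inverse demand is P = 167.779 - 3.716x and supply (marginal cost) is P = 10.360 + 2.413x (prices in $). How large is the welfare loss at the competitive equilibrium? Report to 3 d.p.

DWL = $114.259

Market equilibrium (private): 10.360 + 2.413x = 167.779 - 3.716x → x_m = 25.6843.
Social marginal benefit = demand − MEC = 156.417 - 4.861x.
Set SMB = MC: 156.417 - 4.861x = 10.360 + 2.413x → x* = 20.0793.
Height of the DWL triangle at x_m is MC(x_m) − SMB(x_m) = MEC(x_m) = 40.7705.
DWL = ½ × 5.6050 × 40.7705 = 114.2593.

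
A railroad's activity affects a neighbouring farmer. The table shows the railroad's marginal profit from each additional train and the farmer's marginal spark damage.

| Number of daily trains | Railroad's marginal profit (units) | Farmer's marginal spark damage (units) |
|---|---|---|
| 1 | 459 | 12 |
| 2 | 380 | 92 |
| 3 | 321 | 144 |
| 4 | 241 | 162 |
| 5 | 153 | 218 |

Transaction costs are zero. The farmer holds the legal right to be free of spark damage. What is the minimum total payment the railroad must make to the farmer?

Efficient level: marginal profit ≥ marginal spark damage through level 4, so k* = 4.
With the farmer holding the right, the railroad must at least compensate total damage at k*: 12 + 92 + 144 + 162 = 410.

410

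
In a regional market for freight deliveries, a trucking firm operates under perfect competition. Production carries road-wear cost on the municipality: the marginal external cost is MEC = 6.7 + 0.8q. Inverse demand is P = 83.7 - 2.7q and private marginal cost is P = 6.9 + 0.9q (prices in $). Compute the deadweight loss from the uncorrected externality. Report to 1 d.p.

DWL = $64.2

Market equilibrium (private): 6.9 + 0.9q = 83.7 - 2.7q → q_m = 21.3333.
Social marginal cost = private MC + MEC = 13.6 + 1.7q.
Set SMC = demand: 13.6 + 1.7q = 83.7 - 2.7q → q* = 15.9318.
Height of the DWL triangle at q_m is SMC(q_m) − demand(q_m) = MEC(q_m) = 23.7667.
DWL = ½ × 5.4015 × 23.7667 = 64.1879.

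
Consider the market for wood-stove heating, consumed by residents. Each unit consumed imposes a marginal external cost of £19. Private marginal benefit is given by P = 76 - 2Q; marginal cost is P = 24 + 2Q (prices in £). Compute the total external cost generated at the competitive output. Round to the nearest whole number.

Market equilibrium (private): 24 + 2Q = 76 - 2Q → Q_m = 13.0000.
Total external cost = MEC × Q_m = 19 × 13.0000 = 247.0000.

£247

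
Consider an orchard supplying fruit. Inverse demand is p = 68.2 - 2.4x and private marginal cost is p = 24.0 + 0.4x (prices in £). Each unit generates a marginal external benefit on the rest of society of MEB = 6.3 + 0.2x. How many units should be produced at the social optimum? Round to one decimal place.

x* = 19.4

Social marginal cost = private MC − MEB = 17.7 + 0.2x.
Set SMC = demand: 17.7 + 0.2x = 68.2 - 2.4x → x* = 19.4231.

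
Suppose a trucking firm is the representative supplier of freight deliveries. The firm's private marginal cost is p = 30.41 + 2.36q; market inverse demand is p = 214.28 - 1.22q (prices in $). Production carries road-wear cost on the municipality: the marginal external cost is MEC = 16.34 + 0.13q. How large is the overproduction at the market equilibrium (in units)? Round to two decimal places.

Market equilibrium (private): 30.41 + 2.36q = 214.28 - 1.22q → q_m = 51.3603.
Social marginal cost = private MC + MEC = 46.75 + 2.49q.
Set SMC = demand: 46.75 + 2.49q = 214.28 - 1.22q → q* = 45.1563.
Gap = |51.3603 − 45.1563| = 6.2040.

6.20 units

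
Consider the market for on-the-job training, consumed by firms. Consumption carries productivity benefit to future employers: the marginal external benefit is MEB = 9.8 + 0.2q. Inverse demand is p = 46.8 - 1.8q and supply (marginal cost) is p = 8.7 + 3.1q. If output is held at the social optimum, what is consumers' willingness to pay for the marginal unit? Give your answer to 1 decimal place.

P = 28.5

Social marginal benefit = demand + MEB = 56.6 - 1.6q.
Set SMB = MC: 56.6 - 1.6q = 8.7 + 3.1q → q* = 10.1915.
Consumer price on the demand curve at q*: 46.8 − 1.8×10.1915 = 28.4553.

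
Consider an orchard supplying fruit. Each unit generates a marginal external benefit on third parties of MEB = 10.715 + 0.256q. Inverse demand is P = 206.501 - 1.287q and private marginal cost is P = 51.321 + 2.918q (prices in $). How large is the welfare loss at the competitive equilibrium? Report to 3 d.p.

Market equilibrium (private): 51.321 + 2.918q = 206.501 - 1.287q → q_m = 36.9037.
Social marginal cost = private MC − MEB = 40.606 + 2.662q.
Set SMC = demand: 40.606 + 2.662q = 206.501 - 1.287q → q* = 42.0094.
Between q* and q_m the wedge demand − SMC runs linearly from 0 to MEB(q_m), so the loss is a triangle.
DWL = ½ × 5.1057 × 20.1623 = 51.4713.

DWL = $51.471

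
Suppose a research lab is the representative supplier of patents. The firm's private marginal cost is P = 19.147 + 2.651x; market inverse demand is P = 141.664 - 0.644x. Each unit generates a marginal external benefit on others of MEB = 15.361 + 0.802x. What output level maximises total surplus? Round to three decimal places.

x* = 55.306

Social marginal cost = private MC − MEB = 3.786 + 1.849x.
Set SMC = demand: 3.786 + 1.849x = 141.664 - 0.644x → x* = 55.3061.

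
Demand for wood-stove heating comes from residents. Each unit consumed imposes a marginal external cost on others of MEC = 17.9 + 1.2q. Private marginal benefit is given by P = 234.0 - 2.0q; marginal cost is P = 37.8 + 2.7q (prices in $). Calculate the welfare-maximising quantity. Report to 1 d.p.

q* = 30.2

Social marginal benefit = demand − MEC = 216.1 - 3.2q.
Set SMB = MC: 216.1 - 3.2q = 37.8 + 2.7q → q* = 30.2203.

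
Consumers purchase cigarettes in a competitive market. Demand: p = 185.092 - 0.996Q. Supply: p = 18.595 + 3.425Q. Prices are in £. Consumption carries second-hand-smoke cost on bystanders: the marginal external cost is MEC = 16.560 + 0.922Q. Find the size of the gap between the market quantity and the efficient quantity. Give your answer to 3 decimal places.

Market equilibrium (private): 18.595 + 3.425Q = 185.092 - 0.996Q → Q_m = 37.6605.
Social marginal benefit = demand − MEC = 168.532 - 1.918Q.
Set SMB = MC: 168.532 - 1.918Q = 18.595 + 3.425Q → Q* = 28.0623.
Gap = |37.6605 − 28.0623| = 9.5982.

9.598 units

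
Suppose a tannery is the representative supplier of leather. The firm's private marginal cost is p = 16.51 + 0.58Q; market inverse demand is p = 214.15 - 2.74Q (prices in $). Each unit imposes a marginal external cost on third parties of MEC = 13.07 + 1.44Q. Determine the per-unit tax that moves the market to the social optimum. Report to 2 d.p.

tax = $68.91 per unit

Social marginal cost = private MC + MEC = 29.58 + 2.02Q.
Set SMC = demand: 29.58 + 2.02Q = 214.15 - 2.74Q → Q* = 38.7752.
The Pigouvian tax equals MEC at Q*: 13.07 + 1.44×38.7752 = 68.9063.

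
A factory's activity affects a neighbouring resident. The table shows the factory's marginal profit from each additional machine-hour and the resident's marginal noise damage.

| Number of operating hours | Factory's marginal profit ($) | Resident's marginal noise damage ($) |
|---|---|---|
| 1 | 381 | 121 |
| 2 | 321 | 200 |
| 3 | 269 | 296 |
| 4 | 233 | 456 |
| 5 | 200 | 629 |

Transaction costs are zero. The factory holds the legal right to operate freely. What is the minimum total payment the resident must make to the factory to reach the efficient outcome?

Left alone the factory would choose level 5 (marginal profit stays positive).
Efficient level: k* = 2 (marginal profit ≥ marginal noise damage through 2).
The resident must at least cover the factory's forgone profit from cutting 5→2: 269 + 233 + 200 = 702.

$702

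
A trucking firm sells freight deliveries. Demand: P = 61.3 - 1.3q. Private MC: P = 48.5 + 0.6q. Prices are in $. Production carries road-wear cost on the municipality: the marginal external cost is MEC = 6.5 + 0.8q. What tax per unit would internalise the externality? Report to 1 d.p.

Social marginal cost = private MC + MEC = 55.0 + 1.4q.
Set SMC = demand: 55.0 + 1.4q = 61.3 - 1.3q → q* = 2.3333.
The Pigouvian tax equals MEC at q*: 6.5 + 0.8×2.3333 = 8.3666.

tax = $8.4 per unit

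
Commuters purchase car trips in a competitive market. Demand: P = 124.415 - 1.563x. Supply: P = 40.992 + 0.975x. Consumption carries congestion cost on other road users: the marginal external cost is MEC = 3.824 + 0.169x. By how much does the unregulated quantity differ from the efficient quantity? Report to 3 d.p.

Market equilibrium (private): 40.992 + 0.975x = 124.415 - 1.563x → x_m = 32.8696.
Social marginal benefit = demand − MEC = 120.591 - 1.732x.
Set SMB = MC: 120.591 - 1.732x = 40.992 + 0.975x → x* = 29.4049.
Gap = |32.8696 − 29.4049| = 3.4647.

3.465 units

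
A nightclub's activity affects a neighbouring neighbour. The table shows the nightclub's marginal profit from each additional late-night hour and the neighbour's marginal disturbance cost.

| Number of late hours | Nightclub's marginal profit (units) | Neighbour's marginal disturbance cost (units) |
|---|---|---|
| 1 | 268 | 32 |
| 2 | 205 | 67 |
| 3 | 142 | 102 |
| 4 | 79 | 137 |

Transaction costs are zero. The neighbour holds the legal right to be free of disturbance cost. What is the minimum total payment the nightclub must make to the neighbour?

201

Efficient level: marginal profit ≥ marginal disturbance cost through level 3, so k* = 3.
With the neighbour holding the right, the nightclub must at least compensate total damage at k*: 32 + 67 + 102 = 201.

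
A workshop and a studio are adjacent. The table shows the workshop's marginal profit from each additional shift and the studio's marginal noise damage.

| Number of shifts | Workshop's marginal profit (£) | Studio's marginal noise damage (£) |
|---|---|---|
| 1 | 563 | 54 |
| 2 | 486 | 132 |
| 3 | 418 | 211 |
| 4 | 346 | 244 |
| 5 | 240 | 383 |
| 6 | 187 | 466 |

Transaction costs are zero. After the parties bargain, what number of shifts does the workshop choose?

Bargaining reaches the level where marginal profit last exceeds marginal noise damage.
That holds through level 4 (346 ≥ 244) but not at 5 (240 < 383).

4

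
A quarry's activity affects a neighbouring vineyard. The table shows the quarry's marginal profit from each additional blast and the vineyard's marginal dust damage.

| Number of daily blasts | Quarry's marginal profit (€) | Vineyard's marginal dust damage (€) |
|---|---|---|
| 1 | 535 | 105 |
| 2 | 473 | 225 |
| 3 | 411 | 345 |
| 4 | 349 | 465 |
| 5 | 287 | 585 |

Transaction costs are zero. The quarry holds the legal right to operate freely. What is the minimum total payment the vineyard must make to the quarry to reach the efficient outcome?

€636

Left alone the quarry would choose level 5 (marginal profit stays positive).
Efficient level: k* = 3 (marginal profit ≥ marginal dust damage through 3).
The vineyard must at least cover the quarry's forgone profit from cutting 5→3: 349 + 287 = 636.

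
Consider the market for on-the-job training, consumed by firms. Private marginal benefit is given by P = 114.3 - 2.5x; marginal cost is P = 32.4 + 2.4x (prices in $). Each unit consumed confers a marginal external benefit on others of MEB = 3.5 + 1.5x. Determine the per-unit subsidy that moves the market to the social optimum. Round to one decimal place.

Social marginal benefit = demand + MEB = 117.8 - x.
Set SMB = MC: 117.8 - x = 32.4 + 2.4x → x* = 25.1176.
The Pigouvian subsidy equals MEB at x*: 3.5 + 1.5×25.1176 = 41.1764.

subsidy = $41.2 per unit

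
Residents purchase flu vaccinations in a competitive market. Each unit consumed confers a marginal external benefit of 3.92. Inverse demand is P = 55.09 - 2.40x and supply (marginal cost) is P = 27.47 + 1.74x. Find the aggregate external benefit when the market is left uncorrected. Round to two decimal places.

Market equilibrium (private): 27.47 + 1.74x = 55.09 - 2.40x → x_m = 6.6715.
Total external benefit = MEB × x_m = 3.92 × 6.6715 = 26.1523.

26.15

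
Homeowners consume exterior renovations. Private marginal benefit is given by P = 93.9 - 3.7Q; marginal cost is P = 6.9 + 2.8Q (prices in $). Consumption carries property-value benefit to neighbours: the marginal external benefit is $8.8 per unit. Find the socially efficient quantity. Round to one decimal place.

Q* = 14.7

Social marginal benefit = demand + MEB = 102.7 - 3.7Q.
Set SMB = MC: 102.7 - 3.7Q = 6.9 + 2.8Q → Q* = 14.7385.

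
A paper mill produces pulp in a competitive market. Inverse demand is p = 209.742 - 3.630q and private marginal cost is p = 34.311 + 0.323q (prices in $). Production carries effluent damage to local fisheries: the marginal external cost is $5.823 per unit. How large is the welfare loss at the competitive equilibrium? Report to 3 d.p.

Market equilibrium (private): 34.311 + 0.323q = 209.742 - 3.630q → q_m = 44.3792.
Social marginal cost = private MC + MEC = 40.134 + 0.323q.
Set SMC = demand: 40.134 + 0.323q = 209.742 - 3.630q → q* = 42.9061.
The welfare-loss triangle has base |q_m − q*| and height MEC(q_m) (the vertical gap between SMC and demand is zero at q* and MEC at q_m).
DWL = ½ × 1.4731 × 5.8230 = 4.2889.

DWL = $4.289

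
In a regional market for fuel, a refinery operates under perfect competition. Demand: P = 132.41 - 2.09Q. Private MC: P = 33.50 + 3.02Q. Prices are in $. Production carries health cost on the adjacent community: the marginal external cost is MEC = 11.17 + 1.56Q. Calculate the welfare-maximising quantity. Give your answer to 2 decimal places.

Q* = 13.15

Social marginal cost = private MC + MEC = 44.67 + 4.58Q.
Set SMC = demand: 44.67 + 4.58Q = 132.41 - 2.09Q → Q* = 13.1544.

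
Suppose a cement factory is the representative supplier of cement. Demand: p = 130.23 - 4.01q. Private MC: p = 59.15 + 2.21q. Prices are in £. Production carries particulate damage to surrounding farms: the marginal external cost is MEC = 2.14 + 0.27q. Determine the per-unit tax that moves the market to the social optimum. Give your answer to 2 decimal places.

Social marginal cost = private MC + MEC = 61.29 + 2.48q.
Set SMC = demand: 61.29 + 2.48q = 130.23 - 4.01q → q* = 10.6225.
The Pigouvian tax equals MEC at q*: 2.14 + 0.27×10.6225 = 5.0081.

tax = £5.01 per unit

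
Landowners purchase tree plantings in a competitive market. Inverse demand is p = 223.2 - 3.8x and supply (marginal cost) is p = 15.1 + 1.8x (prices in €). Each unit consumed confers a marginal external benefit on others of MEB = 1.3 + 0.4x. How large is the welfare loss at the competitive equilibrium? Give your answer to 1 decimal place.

Market equilibrium (private): 15.1 + 1.8x = 223.2 - 3.8x → x_m = 37.1607.
Social marginal benefit = demand + MEB = 224.5 - 3.4x.
Set SMB = MC: 224.5 - 3.4x = 15.1 + 1.8x → x* = 40.2692.
Between x* and x_m the wedge SMB − MC runs linearly from 0 to MEB(x_m), so the loss is a triangle.
DWL = ½ × 3.1085 × 16.1643 = 25.1234.

DWL = €25.1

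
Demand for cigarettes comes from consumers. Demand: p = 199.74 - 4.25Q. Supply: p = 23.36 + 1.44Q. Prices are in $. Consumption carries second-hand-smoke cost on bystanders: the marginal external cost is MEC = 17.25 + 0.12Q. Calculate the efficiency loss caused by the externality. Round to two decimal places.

Market equilibrium (private): 23.36 + 1.44Q = 199.74 - 4.25Q → Q_m = 30.9982.
Social marginal benefit = demand − MEC = 182.49 - 4.37Q.
Set SMB = MC: 182.49 - 4.37Q = 23.36 + 1.44Q → Q* = 27.3890.
Height of the DWL triangle at Q_m is MC(Q_m) − SMB(Q_m) = MEC(Q_m) = 20.9698.
DWL = ½ × 3.6092 × 20.9698 = 37.8421.

DWL = $37.84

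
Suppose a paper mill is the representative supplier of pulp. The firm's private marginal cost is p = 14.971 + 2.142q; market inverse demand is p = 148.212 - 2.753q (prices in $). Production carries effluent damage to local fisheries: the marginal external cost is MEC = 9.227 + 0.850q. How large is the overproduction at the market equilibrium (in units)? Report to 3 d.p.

Market equilibrium (private): 14.971 + 2.142q = 148.212 - 2.753q → q_m = 27.2198.
Social marginal cost = private MC + MEC = 24.198 + 2.992q.
Set SMC = demand: 24.198 + 2.992q = 148.212 - 2.753q → q* = 21.5864.
Gap = |27.2198 − 21.5864| = 5.6334.

5.633 units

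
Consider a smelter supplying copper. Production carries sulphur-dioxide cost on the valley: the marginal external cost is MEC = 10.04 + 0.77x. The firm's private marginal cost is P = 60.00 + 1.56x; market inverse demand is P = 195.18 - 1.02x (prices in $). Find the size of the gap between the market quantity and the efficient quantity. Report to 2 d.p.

Market equilibrium (private): 60.00 + 1.56x = 195.18 - 1.02x → x_m = 52.3953.
Social marginal cost = private MC + MEC = 70.04 + 2.33x.
Set SMC = demand: 70.04 + 2.33x = 195.18 - 1.02x → x* = 37.3552.
Gap = |52.3953 − 37.3552| = 15.0401.

15.04 units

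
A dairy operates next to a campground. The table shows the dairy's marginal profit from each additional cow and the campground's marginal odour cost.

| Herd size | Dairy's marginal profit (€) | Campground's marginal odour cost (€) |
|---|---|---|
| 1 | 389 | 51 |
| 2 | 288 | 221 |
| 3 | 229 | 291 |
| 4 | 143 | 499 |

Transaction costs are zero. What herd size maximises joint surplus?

2

Bargaining reaches the level where marginal profit last exceeds marginal odour cost.
That holds through level 2 (288 ≥ 221) but not at 3 (229 < 291).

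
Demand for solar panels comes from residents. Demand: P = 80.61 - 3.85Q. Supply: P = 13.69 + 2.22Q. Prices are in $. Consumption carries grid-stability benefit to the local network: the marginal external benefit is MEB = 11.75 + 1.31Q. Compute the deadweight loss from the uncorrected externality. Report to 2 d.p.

Market equilibrium (private): 13.69 + 2.22Q = 80.61 - 3.85Q → Q_m = 11.0247.
Social marginal benefit = demand + MEB = 92.36 - 2.54Q.
Set SMB = MC: 92.36 - 2.54Q = 13.69 + 2.22Q → Q* = 16.5273.
Height of the DWL triangle at Q_m is SMB(Q_m) − MC(Q_m) = MEB(Q_m) = 26.1924.
DWL = ½ × 5.5026 × 26.1924 = 72.0632.

DWL = $72.06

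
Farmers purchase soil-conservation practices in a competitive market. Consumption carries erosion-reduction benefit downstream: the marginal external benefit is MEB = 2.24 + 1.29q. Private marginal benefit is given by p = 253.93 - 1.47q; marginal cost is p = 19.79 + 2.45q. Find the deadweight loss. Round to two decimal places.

DWL = 1195.26

Market equilibrium (private): 19.79 + 2.45q = 253.93 - 1.47q → q_m = 59.7296.
Social marginal benefit = demand + MEB = 256.17 - 0.18q.
Set SMB = MC: 256.17 - 0.18q = 19.79 + 2.45q → q* = 89.8783.
Between q* and q_m the wedge SMB − MC runs linearly from 0 to MEB(q_m), so the loss is a triangle.
DWL = ½ × 30.1487 × 79.2912 = 1195.2633.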